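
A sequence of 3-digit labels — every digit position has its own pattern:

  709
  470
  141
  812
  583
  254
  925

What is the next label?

First digit goes 7, 4, 1, 8, 5, 2, 9 → 6 (−3 each step, mod 10).
Second digit: −3 each step, mod 10; 0, 7, 4, 1, 8, 5, 2 → 9.
Third digit: 9, 0, 1, 2, 3, 4, 5 → 6 (+1 each step, mod 10).
Combining the parts gives 696.

696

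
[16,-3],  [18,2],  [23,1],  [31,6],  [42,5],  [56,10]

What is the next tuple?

First entry: differences are 2, 5, 8, … (increasing by 3 each time); 16, 18, 23, 31, 42, 56 → 73.
Second entry: alternating steps +5, −1, +5, −1, …, so -3, 2, 1, 6, 5, 10 → 9.
So the next tuple is [73,9].

[73,9]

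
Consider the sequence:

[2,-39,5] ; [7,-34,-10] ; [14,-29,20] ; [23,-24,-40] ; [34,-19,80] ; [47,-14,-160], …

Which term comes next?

[62,-9,320]

First slot: differences are 5, 7, 9, … (increasing by 2 each time); 2, 7, 14, 23, 34, 47 → 62.
Second slot: +5 each step, so -39, -34, -29, -24, -19, -14 → -9.
Third slot — ×(-2) each step: 5, -10, 20, -40, 80, -160 → 320.
Combining the parts gives [62,-9,320].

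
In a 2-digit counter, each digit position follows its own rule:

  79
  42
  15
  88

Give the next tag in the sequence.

First digit — −3 each step, mod 10: 7, 4, 1, 8 → 5.
Second digit: 9, 2, 5, 8 → 1 (+3 each step, mod 10).
Combining the parts gives 51.

51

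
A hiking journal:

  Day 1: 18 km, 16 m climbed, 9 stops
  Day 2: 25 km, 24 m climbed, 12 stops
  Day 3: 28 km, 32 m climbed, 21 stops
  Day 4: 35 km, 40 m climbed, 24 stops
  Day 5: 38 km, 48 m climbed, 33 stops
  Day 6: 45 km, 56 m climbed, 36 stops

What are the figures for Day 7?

Km: alternating steps +7, +3, +7, +3, …; 18, 25, 28, 35, 38, 45 → 48.
For the m climbed, +8 each step: 16, 24, 32, 40, 48, 56 → 64.
Stops: alternating steps +3, +9, +3, +9, …; 9, 12, 21, 24, 33, 36 → 45.
Combining the parts gives 48 km, 64 m climbed, 45 stops.

48 km, 64 m climbed, 45 stops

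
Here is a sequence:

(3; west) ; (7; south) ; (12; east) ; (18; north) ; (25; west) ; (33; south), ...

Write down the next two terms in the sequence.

(42; east), (52; north)

First coordinate goes 3, 7, 12, 18, 25, 33 → 42 → 52 (differences are 4, 5, 6, … (increasing by 1 each time)).
Direction: repeats west → south → east → north, so west, south, east, north, west, south → east → north.
Putting the parts together: (42; east) and then (52; north).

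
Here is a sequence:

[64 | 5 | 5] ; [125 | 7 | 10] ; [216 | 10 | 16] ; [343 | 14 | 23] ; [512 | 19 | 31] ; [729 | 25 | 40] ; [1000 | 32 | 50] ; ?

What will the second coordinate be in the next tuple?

40

First coordinate: perfect cubes: 4³, 5³, 6³, …; 64, 125, 216, 343, 512, 729, 1000 → 1331.
Second coordinate goes 5, 7, 10, 14, 19, 25, 32 → 40 (differences are 2, 3, 4, … (increasing by 1 each time)).
Third coordinate — differences are 5, 6, 7, … (increasing by 1 each time): 5, 10, 16, 23, 31, 40, 50 → 61.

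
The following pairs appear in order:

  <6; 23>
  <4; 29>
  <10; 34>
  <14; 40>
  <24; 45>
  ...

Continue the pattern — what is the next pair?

<38; 51>

First component: each term is the sum of the two before it, so 6, 4, 10, 14, 24 → 38.
For the second component, alternating steps +6, +5, +6, +5, …: 23, 29, 34, 40, 45 → 51.
Combining the parts gives <38; 51>.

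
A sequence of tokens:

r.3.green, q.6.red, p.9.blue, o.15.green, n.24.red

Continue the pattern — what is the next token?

Letter — letters move back 1 place in the alphabet: r, q, p, o, n → m.
Second component: each term is the sum of the two before it, so 3, 6, 9, 15, 24 → 39.
Colour: repeats green → red → blue; green, red, blue, green, red → blue.
Combining the parts gives m.39.blue.

m.39.blue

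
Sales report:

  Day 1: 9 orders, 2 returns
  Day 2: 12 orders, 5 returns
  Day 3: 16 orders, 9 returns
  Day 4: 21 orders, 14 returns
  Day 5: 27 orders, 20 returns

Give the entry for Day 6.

Orders goes 9, 12, 16, 21, 27 → 34 (differences are 3, 4, 5, … (increasing by 1 each time)).
Returns: differences are 3, 4, 5, … (increasing by 1 each time), so 2, 5, 9, 14, 20 → 27.
Combining the parts gives 34 orders, 27 returns.

34 orders, 27 returns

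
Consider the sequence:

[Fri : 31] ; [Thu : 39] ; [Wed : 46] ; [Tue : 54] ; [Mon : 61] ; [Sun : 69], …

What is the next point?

[Sat : 76]

Day: runs backward through the weekdays Mon→Sun; Fri, Thu, Wed, Tue, Mon, Sun → Sat.
Second coordinate: alternating steps +8, +7, +8, +7, …, so 31, 39, 46, 54, 61, 69 → 76.
So the next point is [Sat : 76].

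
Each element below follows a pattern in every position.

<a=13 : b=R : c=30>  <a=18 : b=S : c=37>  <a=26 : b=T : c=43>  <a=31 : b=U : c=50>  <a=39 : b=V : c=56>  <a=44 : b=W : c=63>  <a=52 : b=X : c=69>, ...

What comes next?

A: alternating steps +5, +8, +5, +8, …, so 13, 18, 26, 31, 39, 44, 52 → 57.
For the b, letters move forward 1 place in the alphabet: R, S, T, U, V, W, X → Y.
For the c, alternating steps +7, +6, +7, +6, …: 30, 37, 43, 50, 56, 63, 69 → 76.
Combining the parts gives <a=57 : b=Y : c=76>.

<a=57 : b=Y : c=76>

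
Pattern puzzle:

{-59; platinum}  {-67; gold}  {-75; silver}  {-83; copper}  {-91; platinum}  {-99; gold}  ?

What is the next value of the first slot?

-107

First slot: -59, -67, -75, -83, -91, -99 → -107 (−8 each step).
Metal: platinum, gold, silver, copper, platinum, gold → silver (repeats platinum → gold → silver → copper).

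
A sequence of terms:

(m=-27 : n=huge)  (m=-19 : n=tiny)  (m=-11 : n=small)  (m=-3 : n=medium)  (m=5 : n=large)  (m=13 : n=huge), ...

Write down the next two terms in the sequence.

M — +8 each step: -27, -19, -11, -3, 5, 13 → 21 → 29.
N — repeats huge → tiny → small → medium → large: huge, tiny, small, medium, large, huge → tiny → small.
Putting the parts together: (m=21 : n=tiny) and then (m=29 : n=small).

(m=21 : n=tiny), (m=29 : n=small)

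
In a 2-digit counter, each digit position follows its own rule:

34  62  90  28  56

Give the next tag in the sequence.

84

First digit goes 3, 6, 9, 2, 5 → 8 (+3 each step, mod 10).
Second digit — −2 each step, mod 10: 4, 2, 0, 8, 6 → 4.
So the next tag is 84.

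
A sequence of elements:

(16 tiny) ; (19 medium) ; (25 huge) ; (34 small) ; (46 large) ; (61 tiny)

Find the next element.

For the first slot, differences are 3, 6, 9, … (increasing by 3 each time): 16, 19, 25, 34, 46, 61 → 79.
Size: repeats tiny → medium → huge → small → large, so tiny, medium, huge, small, large, tiny → medium.
Putting it together: (79 medium).

(79 medium)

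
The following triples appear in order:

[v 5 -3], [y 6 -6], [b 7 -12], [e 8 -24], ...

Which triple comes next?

[h 9 -48]

Letter goes v, y, b, e → h (letters move forward 3 places in the alphabet, wrapping Z→A).
Second entry goes 5, 6, 7, 8 → 9 (+1 each step).
Third entry: ×2 each step, so -3, -6, -12, -24 → -48.
Putting it together: [h 9 -48].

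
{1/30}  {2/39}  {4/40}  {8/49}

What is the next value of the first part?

First part — ×2 each step: 1, 2, 4, 8 → 16.

16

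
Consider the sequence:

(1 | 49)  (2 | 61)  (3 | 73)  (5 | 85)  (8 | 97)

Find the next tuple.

(13 | 109)

First part — each term is the sum of the two before it: 1, 2, 3, 5, 8 → 13.
Second part: +12 each step; 49, 61, 73, 85, 97 → 109.
Putting it together: (13 | 109).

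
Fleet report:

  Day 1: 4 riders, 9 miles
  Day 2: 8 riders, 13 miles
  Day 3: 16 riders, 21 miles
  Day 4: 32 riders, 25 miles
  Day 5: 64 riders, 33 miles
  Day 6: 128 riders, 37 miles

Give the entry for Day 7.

Riders: 4, 8, 16, 32, 64, 128 → 256 (×2 each step).
Miles goes 9, 13, 21, 25, 33, 37 → 45 (alternating steps +4, +8, +4, +8, …).
Combining the parts gives 256 riders, 45 miles.

256 riders, 45 miles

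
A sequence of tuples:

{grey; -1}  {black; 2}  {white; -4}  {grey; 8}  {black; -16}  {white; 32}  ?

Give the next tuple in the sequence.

{grey; -64}

For the shade, repeats grey → black → white: grey, black, white, grey, black, white → grey.
Second value goes -1, 2, -4, 8, -16, 32 → -64 (×(-2) each step).
Putting it together: {grey; -64}.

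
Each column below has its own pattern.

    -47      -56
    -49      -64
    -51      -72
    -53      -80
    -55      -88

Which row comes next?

-57  -96

First component: -47, -49, -51, -53, -55 → -57 (−2 each step).
Second component: −8 each step, so -56, -64, -72, -80, -88 → -96.
Putting it together: -57  -96.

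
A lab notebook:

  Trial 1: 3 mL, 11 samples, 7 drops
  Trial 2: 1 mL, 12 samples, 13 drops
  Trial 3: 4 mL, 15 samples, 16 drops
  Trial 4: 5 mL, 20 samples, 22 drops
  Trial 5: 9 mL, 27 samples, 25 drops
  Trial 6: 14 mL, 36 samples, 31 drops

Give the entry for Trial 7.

23 mL, 47 samples, 34 drops

ML — each term is the sum of the two before it: 3, 1, 4, 5, 9, 14 → 23.
Samples goes 11, 12, 15, 20, 27, 36 → 47 (differences are 1, 3, 5, … (increasing by 2 each time)).
Drops: alternating steps +6, +3, +6, +3, …; 7, 13, 16, 22, 25, 31 → 34.
Combining the parts gives 23 mL, 47 samples, 34 drops.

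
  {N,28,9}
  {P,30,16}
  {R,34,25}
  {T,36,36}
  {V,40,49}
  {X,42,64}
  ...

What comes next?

{Z,46,81}

Letter: letters move forward 2 places in the alphabet, so N, P, R, T, V, X → Z.
Second slot — alternating steps +2, +4, +2, +4, …: 28, 30, 34, 36, 40, 42 → 46.
For the third slot, perfect squares: 3², 4², 5², …: 9, 16, 25, 36, 49, 64 → 81.
Putting it together: {Z,46,81}.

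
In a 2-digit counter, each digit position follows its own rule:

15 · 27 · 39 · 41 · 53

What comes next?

First digit goes 1, 2, 3, 4, 5 → 6 (+1 each step, mod 10).
Second digit — +2 each step, mod 10: 5, 7, 9, 1, 3 → 5.
So the next token is 65.

65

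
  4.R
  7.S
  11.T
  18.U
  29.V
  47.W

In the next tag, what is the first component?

First component — each term is the sum of the two before it: 4, 7, 11, 18, 29, 47 → 76.

76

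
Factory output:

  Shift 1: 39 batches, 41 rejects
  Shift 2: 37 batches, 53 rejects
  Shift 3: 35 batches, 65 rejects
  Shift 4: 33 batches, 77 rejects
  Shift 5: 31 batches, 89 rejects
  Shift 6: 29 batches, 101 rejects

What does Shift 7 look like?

Batches — −2 each step: 39, 37, 35, 33, 31, 29 → 27.
Rejects: +12 each step, so 41, 53, 65, 77, 89, 101 → 113.
Combining the parts gives 27 batches, 113 rejects.

27 batches, 113 rejects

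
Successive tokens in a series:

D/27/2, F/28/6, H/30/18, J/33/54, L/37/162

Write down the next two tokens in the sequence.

Letter: letters move forward 2 places in the alphabet; D, F, H, J, L → N → P.
Second component — differences are 1, 2, 3, … (increasing by 1 each time): 27, 28, 30, 33, 37 → 42 → 48.
Third component: ×3 each step, so 2, 6, 18, 54, 162 → 486 → 1458.
So the next two tokens are N/42/486 and P/48/1458.

N/42/486, P/48/1458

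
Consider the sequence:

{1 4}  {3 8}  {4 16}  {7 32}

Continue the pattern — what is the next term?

For the first component, each term is the sum of the two before it: 1, 3, 4, 7 → 11.
Second component: ×2 each step; 4, 8, 16, 32 → 64.
Combining the parts gives {11 64}.

{11 64}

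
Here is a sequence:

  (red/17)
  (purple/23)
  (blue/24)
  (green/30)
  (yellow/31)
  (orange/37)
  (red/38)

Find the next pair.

(purple/44)

For the colour, repeats red → purple → blue → green → yellow → orange: red, purple, blue, green, yellow, orange, red → purple.
Second coordinate: 17, 23, 24, 30, 31, 37, 38 → 44 (alternating steps +6, +1, +6, +1, …).
Putting it together: (purple/44).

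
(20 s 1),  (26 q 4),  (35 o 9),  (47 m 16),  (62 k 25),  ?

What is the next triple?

First part — differences are 6, 9, 12, … (increasing by 3 each time): 20, 26, 35, 47, 62 → 80.
Letter — letters move back 2 places in the alphabet: s, q, o, m, k → i.
Third part: perfect squares: 1², 2², 3², …; 1, 4, 9, 16, 25 → 36.
Combining the parts gives (80 i 36).

(80 i 36)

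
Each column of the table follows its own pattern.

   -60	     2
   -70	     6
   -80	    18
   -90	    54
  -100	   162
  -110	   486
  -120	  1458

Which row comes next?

First component: −10 each step; -60, -70, -80, -90, -100, -110, -120 → -130.
Second component goes 2, 6, 18, 54, 162, 486, 1458 → 4374 (×3 each step).
Putting it together: -130  4374.

-130  4374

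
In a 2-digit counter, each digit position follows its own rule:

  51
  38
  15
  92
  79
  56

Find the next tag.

First digit — −2 each step, mod 10: 5, 3, 1, 9, 7, 5 → 3.
Second digit goes 1, 8, 5, 2, 9, 6 → 3 (−3 each step, mod 10).
Combining the parts gives 33.

33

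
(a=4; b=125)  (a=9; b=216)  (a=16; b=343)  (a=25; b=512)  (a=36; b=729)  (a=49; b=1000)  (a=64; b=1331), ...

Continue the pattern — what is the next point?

A — perfect squares: 2², 3², 4², …: 4, 9, 16, 25, 36, 49, 64 → 81.
B goes 125, 216, 343, 512, 729, 1000, 1331 → 1728 (perfect cubes: 5³, 6³, 7³, …).
Putting it together: (a=81; b=1728).

(a=81; b=1728)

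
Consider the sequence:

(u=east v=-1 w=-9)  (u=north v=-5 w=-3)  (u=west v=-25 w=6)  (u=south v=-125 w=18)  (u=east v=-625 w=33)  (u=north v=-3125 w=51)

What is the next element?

U: repeats east → north → west → south; east, north, west, south, east, north → west.
V: -1, -5, -25, -125, -625, -3125 → -15625 (×5 each step).
W — differences are 6, 9, 12, … (increasing by 3 each time): -9, -3, 6, 18, 33, 51 → 72.
So the next element is (u=west v=-15625 w=72).

(u=west v=-15625 w=72)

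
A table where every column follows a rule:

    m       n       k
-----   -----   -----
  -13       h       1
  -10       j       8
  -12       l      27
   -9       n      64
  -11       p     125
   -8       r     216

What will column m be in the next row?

Column m goes -13, -10, -12, -9, -11, -8 → -10 (alternating steps +3, −2, +3, −2, …).

-10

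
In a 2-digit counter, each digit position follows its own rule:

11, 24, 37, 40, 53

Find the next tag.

66

First digit — +1 each step, mod 10: 1, 2, 3, 4, 5 → 6.
Second digit: +3 each step, mod 10; 1, 4, 7, 0, 3 → 6.
Putting it together: 66.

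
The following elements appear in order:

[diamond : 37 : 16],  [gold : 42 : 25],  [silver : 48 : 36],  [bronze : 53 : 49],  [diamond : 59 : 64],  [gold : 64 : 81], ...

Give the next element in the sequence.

[silver : 70 : 100]

Rank goes diamond, gold, silver, bronze, diamond, gold → silver (repeats diamond → gold → silver → bronze).
Second part: 37, 42, 48, 53, 59, 64 → 70 (alternating steps +5, +6, +5, +6, …).
Third part goes 16, 25, 36, 49, 64, 81 → 100 (perfect squares: 4², 5², 6², …).
So the next element is [silver : 70 : 100].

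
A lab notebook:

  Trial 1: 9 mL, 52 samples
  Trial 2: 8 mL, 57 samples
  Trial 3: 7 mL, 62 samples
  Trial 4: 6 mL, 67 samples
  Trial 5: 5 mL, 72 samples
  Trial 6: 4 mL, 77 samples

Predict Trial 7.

3 mL, 82 samples

ML: 9, 8, 7, 6, 5, 4 → 3 (−1 each step).
For the samples, +5 each step: 52, 57, 62, 67, 72, 77 → 82.
Putting it together: 3 mL, 82 samples.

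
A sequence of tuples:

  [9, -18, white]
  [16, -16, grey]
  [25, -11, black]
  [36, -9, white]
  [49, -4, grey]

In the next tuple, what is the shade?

black

Shade — repeats white → grey → black: white, grey, black, white, grey → black.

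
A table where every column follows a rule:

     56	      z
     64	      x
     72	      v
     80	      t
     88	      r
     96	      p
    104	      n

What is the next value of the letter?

l

First component goes 56, 64, 72, 80, 88, 96, 104 → 112 (+8 each step).
Letter: letters move back 2 places in the alphabet; z, x, v, t, r, p, n → l.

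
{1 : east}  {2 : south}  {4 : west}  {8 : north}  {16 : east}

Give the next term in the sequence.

First slot: ×2 each step, so 1, 2, 4, 8, 16 → 32.
Direction goes east, south, west, north, east → south (repeats east → south → west → north).
Putting it together: {32 : south}.

{32 : south}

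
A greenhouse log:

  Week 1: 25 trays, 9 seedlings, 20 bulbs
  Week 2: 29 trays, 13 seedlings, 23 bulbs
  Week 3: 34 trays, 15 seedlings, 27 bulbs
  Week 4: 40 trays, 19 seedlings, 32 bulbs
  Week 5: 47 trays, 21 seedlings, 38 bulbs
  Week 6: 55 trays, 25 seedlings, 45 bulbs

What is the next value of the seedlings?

Seedlings: 9, 13, 15, 19, 21, 25 → 27 (alternating steps +4, +2, +4, +2, …).

27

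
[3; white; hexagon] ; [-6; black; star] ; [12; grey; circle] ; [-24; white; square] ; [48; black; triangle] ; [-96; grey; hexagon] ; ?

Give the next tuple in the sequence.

First coordinate goes 3, -6, 12, -24, 48, -96 → 192 (×(-2) each step).
Shade: repeats white → black → grey; white, black, grey, white, black, grey → white.
Shape: repeats hexagon → star → circle → square → triangle, so hexagon, star, circle, square, triangle, hexagon → star.
Combining the parts gives [192; white; star].

[192; white; star]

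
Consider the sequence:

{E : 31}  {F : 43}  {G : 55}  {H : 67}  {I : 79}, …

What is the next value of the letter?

J

Letter goes E, F, G, H, I → J (letters move forward 1 place in the alphabet).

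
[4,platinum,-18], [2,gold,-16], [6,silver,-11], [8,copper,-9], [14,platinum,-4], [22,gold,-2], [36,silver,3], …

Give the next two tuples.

[58,copper,5], [94,platinum,10]

For the first slot, each term is the sum of the two before it: 4, 2, 6, 8, 14, 22, 36 → 58 → 94.
Metal: platinum, gold, silver, copper, platinum, gold, silver → copper → platinum (repeats platinum → gold → silver → copper).
Third slot: alternating steps +2, +5, +2, +5, …; -18, -16, -11, -9, -4, -2, 3 → 5 → 10.
Putting the parts together: [58,copper,5] and then [94,platinum,10].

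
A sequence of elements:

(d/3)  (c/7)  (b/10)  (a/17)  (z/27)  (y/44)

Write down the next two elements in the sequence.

Letter — letters move back 1 place in the alphabet, wrapping A→Z: d, c, b, a, z, y → x → w.
Second entry: each term is the sum of the two before it, so 3, 7, 10, 17, 27, 44 → 71 → 115.
Putting the parts together: (x/71) and then (w/115).

(x/71), (w/115)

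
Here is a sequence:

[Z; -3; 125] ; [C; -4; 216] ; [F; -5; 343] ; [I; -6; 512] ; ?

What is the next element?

[L; -7; 729]

For the letter, letters move forward 3 places in the alphabet, wrapping Z→A: Z, C, F, I → L.
For the second slot, −1 each step: -3, -4, -5, -6 → -7.
For the third slot, perfect cubes: 5³, 6³, 7³, …: 125, 216, 343, 512 → 729.
Putting it together: [L; -7; 729].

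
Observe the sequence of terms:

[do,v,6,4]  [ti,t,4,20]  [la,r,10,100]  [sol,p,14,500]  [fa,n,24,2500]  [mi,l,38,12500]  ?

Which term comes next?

Note: runs backward through the solfège scale do→ti, so do, ti, la, sol, fa, mi → re.
Letter — letters move back 2 places in the alphabet: v, t, r, p, n, l → j.
Third slot — each term is the sum of the two before it: 6, 4, 10, 14, 24, 38 → 62.
Fourth slot: ×5 each step, so 4, 20, 100, 500, 2500, 12500 → 62500.
Combining the parts gives [re,j,62,62500].

[re,j,62,62500]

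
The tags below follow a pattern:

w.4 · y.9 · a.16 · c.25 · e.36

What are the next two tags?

g.49 then i.64

Letter goes w, y, a, c, e → g → i (letters move forward 2 places in the alphabet, wrapping Z→A).
Second component — perfect squares: 2², 3², 4², …: 4, 9, 16, 25, 36 → 49 → 64.
So the next two tags are g.49 and i.64.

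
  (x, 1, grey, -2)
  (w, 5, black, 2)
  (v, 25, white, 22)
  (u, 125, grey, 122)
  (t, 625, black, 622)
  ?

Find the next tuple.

Letter — letters move back 1 place in the alphabet: x, w, v, u, t → s.
For the second coordinate, ×5 each step: 1, 5, 25, 125, 625 → 3125.
For the shade, repeats grey → black → white: grey, black, white, grey, black → white.
Fourth coordinate: always 3 less than the second coordinate; -2, 2, 22, 122, 622 → 3122.
Putting it together: (s, 3125, white, 3122).

(s, 3125, white, 3122)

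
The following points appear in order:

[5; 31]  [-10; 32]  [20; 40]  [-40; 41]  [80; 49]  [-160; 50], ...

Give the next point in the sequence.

[320; 58]

First coordinate goes 5, -10, 20, -40, 80, -160 → 320 (×(-2) each step).
Second coordinate: 31, 32, 40, 41, 49, 50 → 58 (alternating steps +1, +8, +1, +8, …).
Combining the parts gives [320; 58].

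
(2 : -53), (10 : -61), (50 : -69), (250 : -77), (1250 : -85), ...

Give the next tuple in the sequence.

First slot: ×5 each step, so 2, 10, 50, 250, 1250 → 6250.
Second slot: -53, -61, -69, -77, -85 → -93 (−8 each step).
Combining the parts gives (6250 : -93).

(6250 : -93)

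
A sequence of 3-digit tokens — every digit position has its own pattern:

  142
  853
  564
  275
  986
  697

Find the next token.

308

First digit: −3 each step, mod 10; 1, 8, 5, 2, 9, 6 → 3.
Second digit: 4, 5, 6, 7, 8, 9 → 0 (+1 each step, mod 10).
Third digit: 2, 3, 4, 5, 6, 7 → 8 (+1 each step, mod 10).
Putting it together: 308.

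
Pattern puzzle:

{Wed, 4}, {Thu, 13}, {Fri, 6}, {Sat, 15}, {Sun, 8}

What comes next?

{Mon, 17}

Day goes Wed, Thu, Fri, Sat, Sun → Mon (runs through the weekdays Mon→Sun).
Second component — alternating steps +9, −7, +9, −7, …: 4, 13, 6, 15, 8 → 17.
So the next pair is {Mon, 17}.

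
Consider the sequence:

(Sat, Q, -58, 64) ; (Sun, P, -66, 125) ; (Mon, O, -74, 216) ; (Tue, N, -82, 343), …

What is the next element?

(Wed, M, -90, 512)

Day: Sat, Sun, Mon, Tue → Wed (runs through the weekdays Mon→Sun).
Letter: letters move back 1 place in the alphabet; Q, P, O, N → M.
Third component: −8 each step, so -58, -66, -74, -82 → -90.
Fourth component goes 64, 125, 216, 343 → 512 (perfect cubes: 4³, 5³, 6³, …).
So the next element is (Wed, M, -90, 512).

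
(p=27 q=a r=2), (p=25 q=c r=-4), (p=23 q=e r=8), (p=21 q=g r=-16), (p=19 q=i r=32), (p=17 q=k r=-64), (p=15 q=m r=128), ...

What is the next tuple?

(p=13 q=o r=-256)

P: 27, 25, 23, 21, 19, 17, 15 → 13 (−2 each step).
For the q, letters move forward 2 places in the alphabet: a, c, e, g, i, k, m → o.
R: ×(-2) each step, so 2, -4, 8, -16, 32, -64, 128 → -256.
Putting it together: (p=13 q=o r=-256).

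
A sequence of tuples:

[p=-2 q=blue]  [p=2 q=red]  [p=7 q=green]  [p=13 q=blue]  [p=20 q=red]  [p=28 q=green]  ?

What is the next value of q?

Q: blue, red, green, blue, red, green → blue (repeats blue → red → green).

blue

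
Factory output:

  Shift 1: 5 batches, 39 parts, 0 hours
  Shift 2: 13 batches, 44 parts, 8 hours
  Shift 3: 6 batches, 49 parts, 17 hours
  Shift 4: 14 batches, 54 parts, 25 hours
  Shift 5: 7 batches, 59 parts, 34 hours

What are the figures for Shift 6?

Batches: alternating steps +8, −7, +8, −7, …, so 5, 13, 6, 14, 7 → 15.
Parts goes 39, 44, 49, 54, 59 → 64 (+5 each step).
Hours: alternating steps +8, +9, +8, +9, …, so 0, 8, 17, 25, 34 → 42.
Putting it together: 15 batches, 64 parts, 42 hours.

15 batches, 64 parts, 42 hours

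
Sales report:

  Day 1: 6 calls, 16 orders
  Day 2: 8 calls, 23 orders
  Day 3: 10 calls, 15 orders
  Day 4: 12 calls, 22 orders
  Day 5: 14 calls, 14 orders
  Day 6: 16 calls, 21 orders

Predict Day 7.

18 calls, 13 orders

For the calls, +2 each step: 6, 8, 10, 12, 14, 16 → 18.
Orders: alternating steps +7, −8, +7, −8, …, so 16, 23, 15, 22, 14, 21 → 13.
Putting it together: 18 calls, 13 orders.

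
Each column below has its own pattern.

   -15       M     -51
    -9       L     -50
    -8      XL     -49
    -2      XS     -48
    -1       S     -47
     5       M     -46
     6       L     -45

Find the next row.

12  XL  -44

First component — alternating steps +6, +1, +6, +1, …: -15, -9, -8, -2, -1, 5, 6 → 12.
Size — repeats M → L → XL → XS → S: M, L, XL, XS, S, M, L → XL.
Third component goes -51, -50, -49, -48, -47, -46, -45 → -44 (+1 each step).
So the next row is 12  XL  -44.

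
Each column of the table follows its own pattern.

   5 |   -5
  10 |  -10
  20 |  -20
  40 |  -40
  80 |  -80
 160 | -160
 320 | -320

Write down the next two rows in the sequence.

640  -640; 1280  -1280

First component — ×2 each step: 5, 10, 20, 40, 80, 160, 320 → 640 → 1280.
Second component goes -5, -10, -20, -40, -80, -160, -320 → -640 → -1280 (always the negative of the first component).
So the next two rows are 640  -640 and 1280  -1280.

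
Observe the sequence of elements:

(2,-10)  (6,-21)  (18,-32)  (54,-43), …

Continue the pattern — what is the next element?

First entry: 2, 6, 18, 54 → 162 (×3 each step).
Second entry: −11 each step, so -10, -21, -32, -43 → -54.
So the next element is (162,-54).

(162,-54)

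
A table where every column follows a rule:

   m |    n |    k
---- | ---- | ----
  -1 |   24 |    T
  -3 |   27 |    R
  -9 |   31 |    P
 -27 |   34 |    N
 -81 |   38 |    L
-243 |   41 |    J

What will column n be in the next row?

45

Column m: ×3 each step; -1, -3, -9, -27, -81, -243 → -729.
Column n goes 24, 27, 31, 34, 38, 41 → 45 (alternating steps +3, +4, +3, +4, …).
Column k: letters move back 2 places in the alphabet, so T, R, P, N, L, J → H.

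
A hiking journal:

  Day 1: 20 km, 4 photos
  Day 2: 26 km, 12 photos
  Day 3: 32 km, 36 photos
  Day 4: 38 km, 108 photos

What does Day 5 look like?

44 km, 324 photos

Km: 20, 26, 32, 38 → 44 (+6 each step).
Photos: 4, 12, 36, 108 → 324 (×3 each step).
Putting it together: 44 km, 324 photos.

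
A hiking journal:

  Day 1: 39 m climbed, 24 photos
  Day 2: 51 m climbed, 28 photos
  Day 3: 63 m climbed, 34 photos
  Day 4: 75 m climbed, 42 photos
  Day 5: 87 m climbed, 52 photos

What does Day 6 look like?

99 m climbed, 64 photos

M climbed: +12 each step, so 39, 51, 63, 75, 87 → 99.
Photos goes 24, 28, 34, 42, 52 → 64 (differences are 4, 6, 8, … (increasing by 2 each time)).
Combining the parts gives 99 m climbed, 64 photos.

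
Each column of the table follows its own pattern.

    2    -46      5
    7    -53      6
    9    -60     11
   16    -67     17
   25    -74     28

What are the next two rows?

41  -81  45; 66  -88  73

First component: each term is the sum of the two before it, so 2, 7, 9, 16, 25 → 41 → 66.
For the second component, −7 each step: -46, -53, -60, -67, -74 → -81 → -88.
Third component goes 5, 6, 11, 17, 28 → 45 → 73 (each term is the sum of the two before it).
Putting the parts together: 41  -81  45 and then 66  -88  73.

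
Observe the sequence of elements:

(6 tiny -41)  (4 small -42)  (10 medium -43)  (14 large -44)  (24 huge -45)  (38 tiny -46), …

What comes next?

First slot — each term is the sum of the two before it: 6, 4, 10, 14, 24, 38 → 62.
Size goes tiny, small, medium, large, huge, tiny → small (repeats tiny → small → medium → large → huge).
Third slot: -41, -42, -43, -44, -45, -46 → -47 (−1 each step).
Combining the parts gives (62 small -47).

(62 small -47)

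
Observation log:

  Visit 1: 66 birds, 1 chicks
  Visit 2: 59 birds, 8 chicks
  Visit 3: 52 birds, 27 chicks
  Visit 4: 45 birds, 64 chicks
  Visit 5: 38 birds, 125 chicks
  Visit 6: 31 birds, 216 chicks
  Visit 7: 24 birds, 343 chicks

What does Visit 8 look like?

Birds — −7 each step: 66, 59, 52, 45, 38, 31, 24 → 17.
Chicks goes 1, 8, 27, 64, 125, 216, 343 → 512 (perfect cubes: 1³, 2³, 3³, …).
So the next row is 17 birds, 512 chicks.

17 birds, 512 chicks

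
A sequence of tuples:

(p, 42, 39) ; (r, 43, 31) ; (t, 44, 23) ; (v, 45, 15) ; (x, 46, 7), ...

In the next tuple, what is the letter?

Letter — letters move forward 2 places in the alphabet: p, r, t, v, x → z.

z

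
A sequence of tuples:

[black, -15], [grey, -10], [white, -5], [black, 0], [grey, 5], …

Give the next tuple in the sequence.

Shade — repeats black → grey → white: black, grey, white, black, grey → white.
Second slot — +5 each step: -15, -10, -5, 0, 5 → 10.
So the next tuple is [white, 10].

[white, 10]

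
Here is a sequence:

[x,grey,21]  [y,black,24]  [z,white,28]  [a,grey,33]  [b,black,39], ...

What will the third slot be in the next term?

46

Third slot: 21, 24, 28, 33, 39 → 46 (differences are 3, 4, 5, … (increasing by 1 each time)).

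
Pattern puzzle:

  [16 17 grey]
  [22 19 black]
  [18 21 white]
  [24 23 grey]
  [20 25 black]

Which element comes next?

First value — alternating steps +6, −4, +6, −4, …: 16, 22, 18, 24, 20 → 26.
Second value: +2 each step, so 17, 19, 21, 23, 25 → 27.
Shade goes grey, black, white, grey, black → white (repeats grey → black → white).
So the next element is [26 27 white].

[26 27 white]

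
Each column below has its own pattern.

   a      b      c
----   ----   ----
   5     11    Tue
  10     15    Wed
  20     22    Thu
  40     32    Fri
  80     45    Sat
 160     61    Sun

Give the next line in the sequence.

320  80  Mon

Column a: 5, 10, 20, 40, 80, 160 → 320 (×2 each step).
For the column b, differences are 4, 7, 10, … (increasing by 3 each time): 11, 15, 22, 32, 45, 61 → 80.
Column c — runs through the weekdays Mon→Sun: Tue, Wed, Thu, Fri, Sat, Sun → Mon.
Putting it together: 320  80  Mon.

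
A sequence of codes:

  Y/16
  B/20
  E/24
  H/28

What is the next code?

Letter goes Y, B, E, H → K (letters move forward 3 places in the alphabet, wrapping Z→A).
Second component — +4 each step: 16, 20, 24, 28 → 32.
So the next code is K/32.

K/32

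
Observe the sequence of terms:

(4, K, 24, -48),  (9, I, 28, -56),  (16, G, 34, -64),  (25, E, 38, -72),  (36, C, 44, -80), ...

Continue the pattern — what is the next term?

(49, A, 48, -88)

First entry goes 4, 9, 16, 25, 36 → 49 (perfect squares: 2², 3², 4², …).
Letter: letters move back 2 places in the alphabet, so K, I, G, E, C → A.
Third entry goes 24, 28, 34, 38, 44 → 48 (alternating steps +4, +6, +4, +6, …).
Fourth entry: −8 each step, so -48, -56, -64, -72, -80 → -88.
Combining the parts gives (49, A, 48, -88).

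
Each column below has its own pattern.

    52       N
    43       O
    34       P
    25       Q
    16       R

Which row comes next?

7  S

First component: 52, 43, 34, 25, 16 → 7 (−9 each step).
Letter: N, O, P, Q, R → S (letters move forward 1 place in the alphabet).
Putting it together: 7  S.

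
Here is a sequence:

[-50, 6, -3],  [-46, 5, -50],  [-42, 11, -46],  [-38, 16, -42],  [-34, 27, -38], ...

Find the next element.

First value: +4 each step; -50, -46, -42, -38, -34 → -30.
Second value — each term is the sum of the two before it: 6, 5, 11, 16, 27 → 43.
Third value — always the previous value of the first value: -3, -50, -46, -42, -38 → -34.
So the next element is [-30, 43, -34].

[-30, 43, -34]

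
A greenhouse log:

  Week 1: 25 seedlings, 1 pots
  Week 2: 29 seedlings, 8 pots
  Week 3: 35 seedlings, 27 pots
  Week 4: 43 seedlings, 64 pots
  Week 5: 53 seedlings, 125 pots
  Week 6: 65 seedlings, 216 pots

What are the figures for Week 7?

For the seedlings, differences are 4, 6, 8, … (increasing by 2 each time): 25, 29, 35, 43, 53, 65 → 79.
Pots — perfect cubes: 1³, 2³, 3³, …: 1, 8, 27, 64, 125, 216 → 343.
Putting it together: 79 seedlings, 343 pots.

79 seedlings, 343 pots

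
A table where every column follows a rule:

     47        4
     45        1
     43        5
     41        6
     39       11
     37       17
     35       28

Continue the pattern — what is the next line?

33  45

First component: −2 each step; 47, 45, 43, 41, 39, 37, 35 → 33.
Second component — each term is the sum of the two before it: 4, 1, 5, 6, 11, 17, 28 → 45.
Combining the parts gives 33  45.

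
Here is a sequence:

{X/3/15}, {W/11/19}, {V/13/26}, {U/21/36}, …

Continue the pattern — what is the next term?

{T/23/49}

For the letter, letters move back 1 place in the alphabet: X, W, V, U → T.
Second value: alternating steps +8, +2, +8, +2, …, so 3, 11, 13, 21 → 23.
For the third value, differences are 4, 7, 10, … (increasing by 3 each time): 15, 19, 26, 36 → 49.
Putting it together: {T/23/49}.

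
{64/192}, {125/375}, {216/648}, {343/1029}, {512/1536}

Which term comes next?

{729/2187}

First slot goes 64, 125, 216, 343, 512 → 729 (perfect cubes: 4³, 5³, 6³, …).
Second slot: always 3 × the first slot; 192, 375, 648, 1029, 1536 → 2187.
Combining the parts gives {729/2187}.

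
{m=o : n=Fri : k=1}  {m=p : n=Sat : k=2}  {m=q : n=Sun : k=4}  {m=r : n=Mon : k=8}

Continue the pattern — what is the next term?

M: letters move forward 1 place in the alphabet, so o, p, q, r → s.
N: runs through the weekdays Mon→Sun, so Fri, Sat, Sun, Mon → Tue.
K — ×2 each step: 1, 2, 4, 8 → 16.
Combining the parts gives {m=s : n=Tue : k=16}.

{m=s : n=Tue : k=16}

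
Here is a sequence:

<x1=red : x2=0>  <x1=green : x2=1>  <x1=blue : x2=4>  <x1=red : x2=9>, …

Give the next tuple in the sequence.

X1: repeats red → green → blue; red, green, blue, red → green.
For the x2, differences are 1, 3, 5, … (increasing by 2 each time): 0, 1, 4, 9 → 16.
Putting it together: <x1=green : x2=16>.

<x1=green : x2=16>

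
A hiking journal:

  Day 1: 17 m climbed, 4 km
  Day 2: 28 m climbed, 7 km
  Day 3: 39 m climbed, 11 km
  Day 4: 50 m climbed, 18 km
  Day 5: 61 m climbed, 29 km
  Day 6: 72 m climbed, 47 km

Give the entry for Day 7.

83 m climbed, 76 km

M climbed goes 17, 28, 39, 50, 61, 72 → 83 (+11 each step).
Km — each term is the sum of the two before it: 4, 7, 11, 18, 29, 47 → 76.
Putting it together: 83 m climbed, 76 km.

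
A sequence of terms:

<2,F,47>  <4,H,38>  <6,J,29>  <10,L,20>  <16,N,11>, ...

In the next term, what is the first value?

First value: each term is the sum of the two before it, so 2, 4, 6, 10, 16 → 26.
Letter: letters move forward 2 places in the alphabet; F, H, J, L, N → P.
Third value: −9 each step; 47, 38, 29, 20, 11 → 2.

26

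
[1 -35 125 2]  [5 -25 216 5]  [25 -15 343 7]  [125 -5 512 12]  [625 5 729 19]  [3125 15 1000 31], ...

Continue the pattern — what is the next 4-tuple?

First slot: ×5 each step, so 1, 5, 25, 125, 625, 3125 → 15625.
Second slot goes -35, -25, -15, -5, 5, 15 → 25 (+10 each step).
Third slot: 125, 216, 343, 512, 729, 1000 → 1331 (perfect cubes: 5³, 6³, 7³, …).
Fourth slot — each term is the sum of the two before it: 2, 5, 7, 12, 19, 31 → 50.
So the next 4-tuple is [15625 25 1331 50].

[15625 25 1331 50]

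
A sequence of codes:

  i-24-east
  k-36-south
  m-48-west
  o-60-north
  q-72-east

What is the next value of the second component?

84

Letter goes i, k, m, o, q → s (letters move forward 2 places in the alphabet).
Second component: 24, 36, 48, 60, 72 → 84 (+12 each step).
Direction — repeats east → south → west → north: east, south, west, north, east → south.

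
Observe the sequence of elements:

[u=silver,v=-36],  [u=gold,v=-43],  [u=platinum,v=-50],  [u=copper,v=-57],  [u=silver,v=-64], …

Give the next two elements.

U goes silver, gold, platinum, copper, silver → gold → platinum (repeats silver → gold → platinum → copper).
V: −7 each step, so -36, -43, -50, -57, -64 → -71 → -78.
So the next two elements are [u=gold,v=-71] and [u=platinum,v=-78].

[u=gold,v=-71], [u=platinum,v=-78]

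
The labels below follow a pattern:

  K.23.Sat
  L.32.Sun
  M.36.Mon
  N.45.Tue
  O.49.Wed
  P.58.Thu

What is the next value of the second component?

Letter goes K, L, M, N, O, P → Q (letters move forward 1 place in the alphabet).
Second component: alternating steps +9, +4, +9, +4, …, so 23, 32, 36, 45, 49, 58 → 62.
For the day, runs through the weekdays Mon→Sun: Sat, Sun, Mon, Tue, Wed, Thu → Fri.

62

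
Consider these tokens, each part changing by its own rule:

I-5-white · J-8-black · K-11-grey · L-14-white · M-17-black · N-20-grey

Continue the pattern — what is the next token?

O-23-white

Letter — letters move forward 1 place in the alphabet: I, J, K, L, M, N → O.
Second component goes 5, 8, 11, 14, 17, 20 → 23 (+3 each step).
Shade: repeats white → black → grey; white, black, grey, white, black, grey → white.
Combining the parts gives O-23-white.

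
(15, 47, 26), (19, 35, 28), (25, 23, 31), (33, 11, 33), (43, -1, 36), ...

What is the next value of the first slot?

For the first slot, differences are 4, 6, 8, … (increasing by 2 each time): 15, 19, 25, 33, 43 → 55.
Second slot goes 47, 35, 23, 11, -1 → -13 (−12 each step).
Third slot goes 26, 28, 31, 33, 36 → 38 (alternating steps +2, +3, +2, +3, …).

55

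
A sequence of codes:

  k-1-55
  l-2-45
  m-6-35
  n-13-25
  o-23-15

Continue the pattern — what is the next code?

p-36-5

For the letter, letters move forward 1 place in the alphabet: k, l, m, n, o → p.
Second component: differences are 1, 4, 7, … (increasing by 3 each time); 1, 2, 6, 13, 23 → 36.
Third component — −10 each step: 55, 45, 35, 25, 15 → 5.
So the next code is p-36-5.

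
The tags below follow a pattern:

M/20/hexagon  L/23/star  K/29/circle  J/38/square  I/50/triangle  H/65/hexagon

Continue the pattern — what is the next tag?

G/83/star

Letter: letters move back 1 place in the alphabet; M, L, K, J, I, H → G.
Second component — differences are 3, 6, 9, … (increasing by 3 each time): 20, 23, 29, 38, 50, 65 → 83.
Shape goes hexagon, star, circle, square, triangle, hexagon → star (repeats hexagon → star → circle → square → triangle).
Putting it together: G/83/star.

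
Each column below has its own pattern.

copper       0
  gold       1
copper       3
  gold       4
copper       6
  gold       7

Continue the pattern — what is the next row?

Metal: alternates copper ↔ gold; copper, gold, copper, gold, copper, gold → copper.
Second component: alternating steps +1, +2, +1, +2, …; 0, 1, 3, 4, 6, 7 → 9.
Putting it together: copper  9.

copper  9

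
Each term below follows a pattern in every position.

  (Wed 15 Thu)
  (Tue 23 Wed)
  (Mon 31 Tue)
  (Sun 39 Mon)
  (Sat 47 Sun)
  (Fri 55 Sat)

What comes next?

(Thu 63 Fri)

For the first day, runs backward through the weekdays Mon→Sun: Wed, Tue, Mon, Sun, Sat, Fri → Thu.
Second component: +8 each step, so 15, 23, 31, 39, 47, 55 → 63.
Second day: runs backward through the weekdays Mon→Sun; Thu, Wed, Tue, Mon, Sun, Sat → Fri.
Putting it together: (Thu 63 Fri).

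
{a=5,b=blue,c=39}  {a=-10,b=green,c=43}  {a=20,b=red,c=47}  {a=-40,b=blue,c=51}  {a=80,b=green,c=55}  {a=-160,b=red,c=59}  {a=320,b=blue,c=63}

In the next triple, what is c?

A: ×(-2) each step; 5, -10, 20, -40, 80, -160, 320 → -640.
For the b, repeats blue → green → red: blue, green, red, blue, green, red, blue → green.
C goes 39, 43, 47, 51, 55, 59, 63 → 67 (+4 each step).

67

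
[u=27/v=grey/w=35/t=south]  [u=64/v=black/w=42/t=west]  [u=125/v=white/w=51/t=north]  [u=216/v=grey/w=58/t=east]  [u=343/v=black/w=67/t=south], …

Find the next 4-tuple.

For the u, perfect cubes: 3³, 4³, 5³, …: 27, 64, 125, 216, 343 → 512.
V: repeats grey → black → white; grey, black, white, grey, black → white.
W: alternating steps +7, +9, +7, +9, …; 35, 42, 51, 58, 67 → 74.
T: repeats south → west → north → east; south, west, north, east, south → west.
Putting it together: [u=512/v=white/w=74/t=west].

[u=512/v=white/w=74/t=west]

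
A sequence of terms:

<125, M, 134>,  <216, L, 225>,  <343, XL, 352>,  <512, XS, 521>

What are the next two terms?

<729, S, 738>, <1000, M, 1009>

First coordinate: perfect cubes: 5³, 6³, 7³, …; 125, 216, 343, 512 → 729 → 1000.
Size: M, L, XL, XS → S → M (runs through clothing sizes XS→XL).
Third coordinate: always 9 more than the first coordinate, so 134, 225, 352, 521 → 738 → 1009.
So the next two terms are <729, S, 738> and <1000, M, 1009>.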